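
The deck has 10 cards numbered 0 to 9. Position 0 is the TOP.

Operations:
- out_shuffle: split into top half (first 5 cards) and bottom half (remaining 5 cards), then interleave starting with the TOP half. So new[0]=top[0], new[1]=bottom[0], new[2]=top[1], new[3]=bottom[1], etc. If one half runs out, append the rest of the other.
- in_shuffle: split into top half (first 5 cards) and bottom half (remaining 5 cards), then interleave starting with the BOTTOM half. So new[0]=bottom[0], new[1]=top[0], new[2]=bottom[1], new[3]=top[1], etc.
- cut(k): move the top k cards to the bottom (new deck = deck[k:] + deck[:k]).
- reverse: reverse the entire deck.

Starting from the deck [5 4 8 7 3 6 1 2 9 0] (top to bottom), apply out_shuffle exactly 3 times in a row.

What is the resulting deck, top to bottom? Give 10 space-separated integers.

After op 1 (out_shuffle): [5 6 4 1 8 2 7 9 3 0]
After op 2 (out_shuffle): [5 2 6 7 4 9 1 3 8 0]
After op 3 (out_shuffle): [5 9 2 1 6 3 7 8 4 0]

Answer: 5 9 2 1 6 3 7 8 4 0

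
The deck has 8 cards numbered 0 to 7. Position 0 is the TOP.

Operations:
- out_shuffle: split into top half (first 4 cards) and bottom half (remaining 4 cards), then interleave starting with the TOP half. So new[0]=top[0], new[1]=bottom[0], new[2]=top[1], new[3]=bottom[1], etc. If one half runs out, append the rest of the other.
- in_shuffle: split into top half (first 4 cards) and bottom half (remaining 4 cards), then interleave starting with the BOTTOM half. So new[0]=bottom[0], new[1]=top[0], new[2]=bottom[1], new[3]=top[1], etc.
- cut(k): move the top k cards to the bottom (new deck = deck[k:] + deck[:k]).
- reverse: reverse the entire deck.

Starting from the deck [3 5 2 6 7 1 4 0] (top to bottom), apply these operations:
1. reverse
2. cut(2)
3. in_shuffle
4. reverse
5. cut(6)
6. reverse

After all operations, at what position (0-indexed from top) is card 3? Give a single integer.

Answer: 0

Derivation:
After op 1 (reverse): [0 4 1 7 6 2 5 3]
After op 2 (cut(2)): [1 7 6 2 5 3 0 4]
After op 3 (in_shuffle): [5 1 3 7 0 6 4 2]
After op 4 (reverse): [2 4 6 0 7 3 1 5]
After op 5 (cut(6)): [1 5 2 4 6 0 7 3]
After op 6 (reverse): [3 7 0 6 4 2 5 1]
Card 3 is at position 0.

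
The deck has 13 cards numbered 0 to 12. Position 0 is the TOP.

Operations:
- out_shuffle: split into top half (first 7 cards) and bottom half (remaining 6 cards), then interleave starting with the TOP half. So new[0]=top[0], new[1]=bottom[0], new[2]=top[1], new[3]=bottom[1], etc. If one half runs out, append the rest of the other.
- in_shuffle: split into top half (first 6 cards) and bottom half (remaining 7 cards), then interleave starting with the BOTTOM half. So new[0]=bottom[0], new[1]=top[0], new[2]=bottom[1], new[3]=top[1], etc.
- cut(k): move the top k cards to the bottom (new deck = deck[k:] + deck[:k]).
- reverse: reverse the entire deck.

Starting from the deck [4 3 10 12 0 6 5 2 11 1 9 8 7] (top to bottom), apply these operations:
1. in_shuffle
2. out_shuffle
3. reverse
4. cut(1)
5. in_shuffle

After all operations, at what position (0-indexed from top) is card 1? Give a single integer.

After op 1 (in_shuffle): [5 4 2 3 11 10 1 12 9 0 8 6 7]
After op 2 (out_shuffle): [5 12 4 9 2 0 3 8 11 6 10 7 1]
After op 3 (reverse): [1 7 10 6 11 8 3 0 2 9 4 12 5]
After op 4 (cut(1)): [7 10 6 11 8 3 0 2 9 4 12 5 1]
After op 5 (in_shuffle): [0 7 2 10 9 6 4 11 12 8 5 3 1]
Card 1 is at position 12.

Answer: 12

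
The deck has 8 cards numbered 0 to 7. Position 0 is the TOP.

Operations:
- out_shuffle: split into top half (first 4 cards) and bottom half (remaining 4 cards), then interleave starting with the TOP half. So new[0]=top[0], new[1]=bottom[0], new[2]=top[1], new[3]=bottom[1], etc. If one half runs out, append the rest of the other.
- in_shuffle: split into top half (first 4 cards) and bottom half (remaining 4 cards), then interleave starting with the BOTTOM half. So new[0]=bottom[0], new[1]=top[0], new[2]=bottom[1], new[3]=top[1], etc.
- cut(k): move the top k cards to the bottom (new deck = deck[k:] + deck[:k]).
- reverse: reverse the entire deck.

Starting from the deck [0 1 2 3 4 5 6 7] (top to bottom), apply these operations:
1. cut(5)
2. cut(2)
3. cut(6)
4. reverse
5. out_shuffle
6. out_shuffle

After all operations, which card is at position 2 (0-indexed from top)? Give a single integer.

Answer: 0

Derivation:
After op 1 (cut(5)): [5 6 7 0 1 2 3 4]
After op 2 (cut(2)): [7 0 1 2 3 4 5 6]
After op 3 (cut(6)): [5 6 7 0 1 2 3 4]
After op 4 (reverse): [4 3 2 1 0 7 6 5]
After op 5 (out_shuffle): [4 0 3 7 2 6 1 5]
After op 6 (out_shuffle): [4 2 0 6 3 1 7 5]
Position 2: card 0.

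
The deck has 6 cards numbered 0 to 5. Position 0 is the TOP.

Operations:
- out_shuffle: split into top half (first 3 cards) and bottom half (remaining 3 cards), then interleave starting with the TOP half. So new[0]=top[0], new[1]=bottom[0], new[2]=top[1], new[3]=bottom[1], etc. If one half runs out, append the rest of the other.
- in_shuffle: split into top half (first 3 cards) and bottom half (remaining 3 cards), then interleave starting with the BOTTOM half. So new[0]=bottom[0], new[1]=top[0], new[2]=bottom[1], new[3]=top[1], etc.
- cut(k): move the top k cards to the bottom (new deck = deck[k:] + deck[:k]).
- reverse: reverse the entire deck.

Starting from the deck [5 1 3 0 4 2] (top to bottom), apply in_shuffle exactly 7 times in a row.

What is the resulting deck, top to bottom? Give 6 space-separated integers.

After op 1 (in_shuffle): [0 5 4 1 2 3]
After op 2 (in_shuffle): [1 0 2 5 3 4]
After op 3 (in_shuffle): [5 1 3 0 4 2]
After op 4 (in_shuffle): [0 5 4 1 2 3]
After op 5 (in_shuffle): [1 0 2 5 3 4]
After op 6 (in_shuffle): [5 1 3 0 4 2]
After op 7 (in_shuffle): [0 5 4 1 2 3]

Answer: 0 5 4 1 2 3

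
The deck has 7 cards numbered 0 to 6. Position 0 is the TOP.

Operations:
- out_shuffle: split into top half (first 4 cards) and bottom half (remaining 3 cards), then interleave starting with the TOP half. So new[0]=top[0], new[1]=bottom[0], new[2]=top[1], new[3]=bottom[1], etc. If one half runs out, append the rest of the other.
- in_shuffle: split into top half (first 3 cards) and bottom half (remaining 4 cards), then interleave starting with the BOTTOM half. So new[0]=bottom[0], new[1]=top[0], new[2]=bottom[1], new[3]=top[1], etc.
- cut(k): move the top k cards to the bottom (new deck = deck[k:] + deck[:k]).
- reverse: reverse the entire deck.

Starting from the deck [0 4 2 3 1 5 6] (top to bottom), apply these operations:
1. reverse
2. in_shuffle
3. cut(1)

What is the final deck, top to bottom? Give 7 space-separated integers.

Answer: 6 2 5 4 1 0 3

Derivation:
After op 1 (reverse): [6 5 1 3 2 4 0]
After op 2 (in_shuffle): [3 6 2 5 4 1 0]
After op 3 (cut(1)): [6 2 5 4 1 0 3]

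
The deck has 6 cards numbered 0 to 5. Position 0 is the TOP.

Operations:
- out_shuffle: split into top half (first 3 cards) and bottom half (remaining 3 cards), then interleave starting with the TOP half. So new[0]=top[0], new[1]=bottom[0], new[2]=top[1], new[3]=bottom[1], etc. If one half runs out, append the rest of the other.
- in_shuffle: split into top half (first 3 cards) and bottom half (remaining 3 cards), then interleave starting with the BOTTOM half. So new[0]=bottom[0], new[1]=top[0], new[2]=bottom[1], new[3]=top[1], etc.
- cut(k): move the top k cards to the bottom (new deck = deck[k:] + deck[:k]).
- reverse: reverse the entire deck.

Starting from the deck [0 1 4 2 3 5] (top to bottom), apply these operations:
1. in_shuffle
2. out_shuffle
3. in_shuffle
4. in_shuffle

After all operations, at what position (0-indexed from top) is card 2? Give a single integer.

Answer: 3

Derivation:
After op 1 (in_shuffle): [2 0 3 1 5 4]
After op 2 (out_shuffle): [2 1 0 5 3 4]
After op 3 (in_shuffle): [5 2 3 1 4 0]
After op 4 (in_shuffle): [1 5 4 2 0 3]
Card 2 is at position 3.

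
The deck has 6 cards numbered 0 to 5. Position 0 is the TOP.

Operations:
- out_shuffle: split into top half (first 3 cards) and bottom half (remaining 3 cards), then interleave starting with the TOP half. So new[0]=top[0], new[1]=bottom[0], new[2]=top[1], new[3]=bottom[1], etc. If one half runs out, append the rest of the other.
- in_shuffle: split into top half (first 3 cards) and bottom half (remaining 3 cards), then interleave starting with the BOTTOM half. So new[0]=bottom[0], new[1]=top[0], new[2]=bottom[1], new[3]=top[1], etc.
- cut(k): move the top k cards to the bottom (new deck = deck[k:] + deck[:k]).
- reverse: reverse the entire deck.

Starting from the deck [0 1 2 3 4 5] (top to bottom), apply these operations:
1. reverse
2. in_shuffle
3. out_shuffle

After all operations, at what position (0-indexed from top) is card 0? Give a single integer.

Answer: 3

Derivation:
After op 1 (reverse): [5 4 3 2 1 0]
After op 2 (in_shuffle): [2 5 1 4 0 3]
After op 3 (out_shuffle): [2 4 5 0 1 3]
Card 0 is at position 3.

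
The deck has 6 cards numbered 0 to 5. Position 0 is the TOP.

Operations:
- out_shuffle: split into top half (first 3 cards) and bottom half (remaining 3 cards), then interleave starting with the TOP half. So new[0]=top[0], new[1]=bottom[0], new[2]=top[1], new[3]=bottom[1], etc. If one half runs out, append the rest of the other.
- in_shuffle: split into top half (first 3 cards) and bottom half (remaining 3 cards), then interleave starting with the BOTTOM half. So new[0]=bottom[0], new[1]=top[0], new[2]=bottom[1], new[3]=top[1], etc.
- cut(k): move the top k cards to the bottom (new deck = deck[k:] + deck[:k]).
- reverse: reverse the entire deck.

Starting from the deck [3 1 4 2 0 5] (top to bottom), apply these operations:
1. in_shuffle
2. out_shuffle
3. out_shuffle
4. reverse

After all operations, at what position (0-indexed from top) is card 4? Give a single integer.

After op 1 (in_shuffle): [2 3 0 1 5 4]
After op 2 (out_shuffle): [2 1 3 5 0 4]
After op 3 (out_shuffle): [2 5 1 0 3 4]
After op 4 (reverse): [4 3 0 1 5 2]
Card 4 is at position 0.

Answer: 0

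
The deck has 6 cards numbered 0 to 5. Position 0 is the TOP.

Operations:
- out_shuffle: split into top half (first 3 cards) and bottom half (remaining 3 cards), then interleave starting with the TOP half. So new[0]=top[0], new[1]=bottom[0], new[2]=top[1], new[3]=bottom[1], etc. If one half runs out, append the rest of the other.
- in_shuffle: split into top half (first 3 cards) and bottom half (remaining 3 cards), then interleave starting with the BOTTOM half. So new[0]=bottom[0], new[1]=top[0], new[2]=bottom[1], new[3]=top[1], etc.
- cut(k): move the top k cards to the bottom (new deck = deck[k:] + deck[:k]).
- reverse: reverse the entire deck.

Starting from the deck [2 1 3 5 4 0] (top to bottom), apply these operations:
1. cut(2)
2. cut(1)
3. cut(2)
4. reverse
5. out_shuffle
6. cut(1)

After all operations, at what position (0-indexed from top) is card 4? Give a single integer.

After op 1 (cut(2)): [3 5 4 0 2 1]
After op 2 (cut(1)): [5 4 0 2 1 3]
After op 3 (cut(2)): [0 2 1 3 5 4]
After op 4 (reverse): [4 5 3 1 2 0]
After op 5 (out_shuffle): [4 1 5 2 3 0]
After op 6 (cut(1)): [1 5 2 3 0 4]
Card 4 is at position 5.

Answer: 5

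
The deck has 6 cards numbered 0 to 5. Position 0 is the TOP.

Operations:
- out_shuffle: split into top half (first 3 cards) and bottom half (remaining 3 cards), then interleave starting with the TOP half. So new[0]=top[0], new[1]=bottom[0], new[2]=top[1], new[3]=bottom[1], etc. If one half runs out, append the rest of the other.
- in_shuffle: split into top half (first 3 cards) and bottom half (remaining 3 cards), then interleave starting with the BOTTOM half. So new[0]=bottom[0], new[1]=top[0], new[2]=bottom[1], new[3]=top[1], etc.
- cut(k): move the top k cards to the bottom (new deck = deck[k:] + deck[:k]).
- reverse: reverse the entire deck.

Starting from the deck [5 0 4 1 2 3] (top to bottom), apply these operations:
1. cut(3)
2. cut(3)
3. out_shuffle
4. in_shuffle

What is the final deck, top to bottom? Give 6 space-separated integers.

After op 1 (cut(3)): [1 2 3 5 0 4]
After op 2 (cut(3)): [5 0 4 1 2 3]
After op 3 (out_shuffle): [5 1 0 2 4 3]
After op 4 (in_shuffle): [2 5 4 1 3 0]

Answer: 2 5 4 1 3 0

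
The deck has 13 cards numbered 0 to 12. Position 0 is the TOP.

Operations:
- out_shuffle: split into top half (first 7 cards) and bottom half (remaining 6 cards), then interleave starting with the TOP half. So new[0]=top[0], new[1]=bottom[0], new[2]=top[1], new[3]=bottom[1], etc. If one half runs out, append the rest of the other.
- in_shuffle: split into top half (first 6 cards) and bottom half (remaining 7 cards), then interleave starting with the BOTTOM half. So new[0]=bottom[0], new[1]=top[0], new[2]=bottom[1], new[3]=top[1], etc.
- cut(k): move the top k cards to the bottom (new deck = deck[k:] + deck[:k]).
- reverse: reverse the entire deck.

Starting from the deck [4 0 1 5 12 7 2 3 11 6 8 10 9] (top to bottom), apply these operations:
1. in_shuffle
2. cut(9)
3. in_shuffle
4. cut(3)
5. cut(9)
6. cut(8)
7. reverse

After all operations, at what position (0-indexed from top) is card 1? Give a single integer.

After op 1 (in_shuffle): [2 4 3 0 11 1 6 5 8 12 10 7 9]
After op 2 (cut(9)): [12 10 7 9 2 4 3 0 11 1 6 5 8]
After op 3 (in_shuffle): [3 12 0 10 11 7 1 9 6 2 5 4 8]
After op 4 (cut(3)): [10 11 7 1 9 6 2 5 4 8 3 12 0]
After op 5 (cut(9)): [8 3 12 0 10 11 7 1 9 6 2 5 4]
After op 6 (cut(8)): [9 6 2 5 4 8 3 12 0 10 11 7 1]
After op 7 (reverse): [1 7 11 10 0 12 3 8 4 5 2 6 9]
Card 1 is at position 0.

Answer: 0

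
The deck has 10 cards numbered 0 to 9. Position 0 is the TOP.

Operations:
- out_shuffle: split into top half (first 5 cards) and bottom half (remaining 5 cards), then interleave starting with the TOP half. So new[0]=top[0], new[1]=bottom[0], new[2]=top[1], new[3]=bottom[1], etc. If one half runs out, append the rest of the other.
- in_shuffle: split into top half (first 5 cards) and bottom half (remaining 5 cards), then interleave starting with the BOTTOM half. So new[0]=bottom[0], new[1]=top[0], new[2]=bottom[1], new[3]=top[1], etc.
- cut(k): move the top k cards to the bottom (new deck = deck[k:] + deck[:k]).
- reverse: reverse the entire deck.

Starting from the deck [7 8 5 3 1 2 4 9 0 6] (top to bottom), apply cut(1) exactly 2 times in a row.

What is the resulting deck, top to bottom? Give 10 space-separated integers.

After op 1 (cut(1)): [8 5 3 1 2 4 9 0 6 7]
After op 2 (cut(1)): [5 3 1 2 4 9 0 6 7 8]

Answer: 5 3 1 2 4 9 0 6 7 8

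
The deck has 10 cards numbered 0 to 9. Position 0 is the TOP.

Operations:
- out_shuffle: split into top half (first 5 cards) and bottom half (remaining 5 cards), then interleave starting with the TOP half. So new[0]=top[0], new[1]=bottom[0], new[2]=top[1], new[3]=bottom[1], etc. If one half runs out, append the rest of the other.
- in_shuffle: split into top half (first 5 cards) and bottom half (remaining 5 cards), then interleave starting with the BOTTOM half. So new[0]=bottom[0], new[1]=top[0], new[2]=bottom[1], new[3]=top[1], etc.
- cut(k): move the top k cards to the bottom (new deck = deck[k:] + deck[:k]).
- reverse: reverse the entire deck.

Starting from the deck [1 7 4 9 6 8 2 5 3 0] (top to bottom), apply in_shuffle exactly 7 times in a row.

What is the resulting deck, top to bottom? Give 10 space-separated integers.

Answer: 5 6 7 0 2 9 1 3 8 4

Derivation:
After op 1 (in_shuffle): [8 1 2 7 5 4 3 9 0 6]
After op 2 (in_shuffle): [4 8 3 1 9 2 0 7 6 5]
After op 3 (in_shuffle): [2 4 0 8 7 3 6 1 5 9]
After op 4 (in_shuffle): [3 2 6 4 1 0 5 8 9 7]
After op 5 (in_shuffle): [0 3 5 2 8 6 9 4 7 1]
After op 6 (in_shuffle): [6 0 9 3 4 5 7 2 1 8]
After op 7 (in_shuffle): [5 6 7 0 2 9 1 3 8 4]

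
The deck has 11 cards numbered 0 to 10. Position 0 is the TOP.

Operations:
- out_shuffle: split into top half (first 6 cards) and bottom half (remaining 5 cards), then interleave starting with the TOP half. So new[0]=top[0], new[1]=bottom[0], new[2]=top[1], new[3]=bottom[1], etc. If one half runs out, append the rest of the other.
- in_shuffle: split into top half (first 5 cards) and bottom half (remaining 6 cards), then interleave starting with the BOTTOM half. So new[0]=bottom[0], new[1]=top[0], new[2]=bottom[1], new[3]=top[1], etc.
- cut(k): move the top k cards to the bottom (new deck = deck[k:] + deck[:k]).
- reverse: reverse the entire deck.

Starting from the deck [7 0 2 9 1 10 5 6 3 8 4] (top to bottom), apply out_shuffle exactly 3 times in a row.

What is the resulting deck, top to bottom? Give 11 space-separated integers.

Answer: 7 6 9 4 5 2 8 10 0 3 1

Derivation:
After op 1 (out_shuffle): [7 5 0 6 2 3 9 8 1 4 10]
After op 2 (out_shuffle): [7 9 5 8 0 1 6 4 2 10 3]
After op 3 (out_shuffle): [7 6 9 4 5 2 8 10 0 3 1]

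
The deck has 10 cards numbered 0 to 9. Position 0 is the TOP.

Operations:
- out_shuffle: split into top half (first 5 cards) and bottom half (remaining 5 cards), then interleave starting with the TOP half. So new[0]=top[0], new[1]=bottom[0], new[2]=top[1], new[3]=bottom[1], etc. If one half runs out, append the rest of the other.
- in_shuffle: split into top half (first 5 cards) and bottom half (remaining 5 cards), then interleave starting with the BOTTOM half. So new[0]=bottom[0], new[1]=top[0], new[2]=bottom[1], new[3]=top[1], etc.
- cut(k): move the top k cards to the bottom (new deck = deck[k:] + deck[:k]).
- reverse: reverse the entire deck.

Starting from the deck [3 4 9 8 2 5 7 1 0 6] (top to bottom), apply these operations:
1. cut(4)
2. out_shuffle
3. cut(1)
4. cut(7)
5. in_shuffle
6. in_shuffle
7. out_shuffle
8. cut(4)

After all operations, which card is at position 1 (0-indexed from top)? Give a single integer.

After op 1 (cut(4)): [2 5 7 1 0 6 3 4 9 8]
After op 2 (out_shuffle): [2 6 5 3 7 4 1 9 0 8]
After op 3 (cut(1)): [6 5 3 7 4 1 9 0 8 2]
After op 4 (cut(7)): [0 8 2 6 5 3 7 4 1 9]
After op 5 (in_shuffle): [3 0 7 8 4 2 1 6 9 5]
After op 6 (in_shuffle): [2 3 1 0 6 7 9 8 5 4]
After op 7 (out_shuffle): [2 7 3 9 1 8 0 5 6 4]
After op 8 (cut(4)): [1 8 0 5 6 4 2 7 3 9]
Position 1: card 8.

Answer: 8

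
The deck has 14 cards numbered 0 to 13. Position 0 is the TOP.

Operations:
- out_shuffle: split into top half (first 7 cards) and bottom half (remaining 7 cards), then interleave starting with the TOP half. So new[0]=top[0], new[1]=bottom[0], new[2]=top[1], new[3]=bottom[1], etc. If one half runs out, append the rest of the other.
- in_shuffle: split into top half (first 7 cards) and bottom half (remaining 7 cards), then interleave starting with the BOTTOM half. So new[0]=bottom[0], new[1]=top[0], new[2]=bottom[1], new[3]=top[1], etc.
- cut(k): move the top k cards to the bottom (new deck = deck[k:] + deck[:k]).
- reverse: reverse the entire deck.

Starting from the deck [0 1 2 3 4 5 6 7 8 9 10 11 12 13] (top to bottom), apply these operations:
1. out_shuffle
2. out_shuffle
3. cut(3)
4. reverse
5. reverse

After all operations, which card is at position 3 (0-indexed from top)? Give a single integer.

Answer: 8

Derivation:
After op 1 (out_shuffle): [0 7 1 8 2 9 3 10 4 11 5 12 6 13]
After op 2 (out_shuffle): [0 10 7 4 1 11 8 5 2 12 9 6 3 13]
After op 3 (cut(3)): [4 1 11 8 5 2 12 9 6 3 13 0 10 7]
After op 4 (reverse): [7 10 0 13 3 6 9 12 2 5 8 11 1 4]
After op 5 (reverse): [4 1 11 8 5 2 12 9 6 3 13 0 10 7]
Position 3: card 8.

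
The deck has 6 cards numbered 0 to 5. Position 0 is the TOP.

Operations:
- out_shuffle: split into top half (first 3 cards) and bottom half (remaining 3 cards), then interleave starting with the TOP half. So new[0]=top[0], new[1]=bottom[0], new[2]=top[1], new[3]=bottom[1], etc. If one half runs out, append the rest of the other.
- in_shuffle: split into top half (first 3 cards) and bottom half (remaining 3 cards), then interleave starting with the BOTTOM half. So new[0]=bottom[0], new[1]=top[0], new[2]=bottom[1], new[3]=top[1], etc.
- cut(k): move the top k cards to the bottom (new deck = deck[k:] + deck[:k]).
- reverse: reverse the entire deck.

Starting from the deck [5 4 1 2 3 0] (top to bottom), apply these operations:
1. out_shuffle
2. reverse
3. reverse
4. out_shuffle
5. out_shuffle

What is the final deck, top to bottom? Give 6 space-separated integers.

Answer: 5 1 3 4 2 0

Derivation:
After op 1 (out_shuffle): [5 2 4 3 1 0]
After op 2 (reverse): [0 1 3 4 2 5]
After op 3 (reverse): [5 2 4 3 1 0]
After op 4 (out_shuffle): [5 3 2 1 4 0]
After op 5 (out_shuffle): [5 1 3 4 2 0]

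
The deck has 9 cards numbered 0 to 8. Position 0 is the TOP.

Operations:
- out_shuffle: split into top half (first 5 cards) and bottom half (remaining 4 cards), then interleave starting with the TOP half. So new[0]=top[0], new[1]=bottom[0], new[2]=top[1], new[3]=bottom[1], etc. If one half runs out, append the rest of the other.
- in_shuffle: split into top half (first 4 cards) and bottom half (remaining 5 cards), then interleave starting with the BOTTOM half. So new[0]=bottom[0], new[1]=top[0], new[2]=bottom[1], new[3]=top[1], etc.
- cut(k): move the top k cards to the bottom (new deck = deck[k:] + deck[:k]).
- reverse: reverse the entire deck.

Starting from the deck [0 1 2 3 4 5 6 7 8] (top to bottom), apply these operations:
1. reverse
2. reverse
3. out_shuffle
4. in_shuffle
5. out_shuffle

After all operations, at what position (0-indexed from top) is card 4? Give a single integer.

After op 1 (reverse): [8 7 6 5 4 3 2 1 0]
After op 2 (reverse): [0 1 2 3 4 5 6 7 8]
After op 3 (out_shuffle): [0 5 1 6 2 7 3 8 4]
After op 4 (in_shuffle): [2 0 7 5 3 1 8 6 4]
After op 5 (out_shuffle): [2 1 0 8 7 6 5 4 3]
Card 4 is at position 7.

Answer: 7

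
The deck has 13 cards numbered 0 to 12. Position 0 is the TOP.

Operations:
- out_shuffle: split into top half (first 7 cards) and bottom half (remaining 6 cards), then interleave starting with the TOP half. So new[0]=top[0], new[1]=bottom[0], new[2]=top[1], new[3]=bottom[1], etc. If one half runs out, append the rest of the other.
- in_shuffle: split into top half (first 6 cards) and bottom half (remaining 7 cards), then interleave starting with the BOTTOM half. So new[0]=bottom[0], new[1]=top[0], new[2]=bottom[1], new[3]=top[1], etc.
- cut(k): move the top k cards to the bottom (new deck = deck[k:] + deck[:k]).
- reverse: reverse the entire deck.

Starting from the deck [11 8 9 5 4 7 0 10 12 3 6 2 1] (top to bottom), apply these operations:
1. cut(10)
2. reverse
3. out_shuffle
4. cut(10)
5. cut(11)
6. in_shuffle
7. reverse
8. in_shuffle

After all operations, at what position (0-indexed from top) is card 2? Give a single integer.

After op 1 (cut(10)): [6 2 1 11 8 9 5 4 7 0 10 12 3]
After op 2 (reverse): [3 12 10 0 7 4 5 9 8 11 1 2 6]
After op 3 (out_shuffle): [3 9 12 8 10 11 0 1 7 2 4 6 5]
After op 4 (cut(10)): [4 6 5 3 9 12 8 10 11 0 1 7 2]
After op 5 (cut(11)): [7 2 4 6 5 3 9 12 8 10 11 0 1]
After op 6 (in_shuffle): [9 7 12 2 8 4 10 6 11 5 0 3 1]
After op 7 (reverse): [1 3 0 5 11 6 10 4 8 2 12 7 9]
After op 8 (in_shuffle): [10 1 4 3 8 0 2 5 12 11 7 6 9]
Card 2 is at position 6.

Answer: 6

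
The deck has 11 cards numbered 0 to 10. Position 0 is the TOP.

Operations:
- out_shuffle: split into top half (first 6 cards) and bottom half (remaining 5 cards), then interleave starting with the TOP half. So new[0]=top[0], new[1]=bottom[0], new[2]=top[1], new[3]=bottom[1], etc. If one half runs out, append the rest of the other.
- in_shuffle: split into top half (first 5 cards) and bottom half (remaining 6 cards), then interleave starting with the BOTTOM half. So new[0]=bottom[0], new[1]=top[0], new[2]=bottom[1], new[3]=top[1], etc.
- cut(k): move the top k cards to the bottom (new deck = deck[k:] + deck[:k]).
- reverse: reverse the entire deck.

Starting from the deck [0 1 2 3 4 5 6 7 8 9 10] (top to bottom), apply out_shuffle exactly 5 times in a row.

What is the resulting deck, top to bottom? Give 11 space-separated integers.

Answer: 0 10 9 8 7 6 5 4 3 2 1

Derivation:
After op 1 (out_shuffle): [0 6 1 7 2 8 3 9 4 10 5]
After op 2 (out_shuffle): [0 3 6 9 1 4 7 10 2 5 8]
After op 3 (out_shuffle): [0 7 3 10 6 2 9 5 1 8 4]
After op 4 (out_shuffle): [0 9 7 5 3 1 10 8 6 4 2]
After op 5 (out_shuffle): [0 10 9 8 7 6 5 4 3 2 1]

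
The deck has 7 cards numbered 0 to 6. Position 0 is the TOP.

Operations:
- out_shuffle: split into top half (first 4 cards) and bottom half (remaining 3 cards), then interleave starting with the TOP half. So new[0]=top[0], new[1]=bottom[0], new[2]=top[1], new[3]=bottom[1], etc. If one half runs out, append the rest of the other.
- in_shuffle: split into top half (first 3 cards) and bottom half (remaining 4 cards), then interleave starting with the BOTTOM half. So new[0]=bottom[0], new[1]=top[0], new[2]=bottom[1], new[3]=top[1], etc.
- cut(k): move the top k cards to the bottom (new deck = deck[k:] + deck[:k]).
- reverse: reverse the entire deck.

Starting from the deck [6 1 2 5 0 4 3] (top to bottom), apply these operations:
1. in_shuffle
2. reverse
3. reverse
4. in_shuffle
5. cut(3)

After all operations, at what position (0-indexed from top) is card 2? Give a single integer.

After op 1 (in_shuffle): [5 6 0 1 4 2 3]
After op 2 (reverse): [3 2 4 1 0 6 5]
After op 3 (reverse): [5 6 0 1 4 2 3]
After op 4 (in_shuffle): [1 5 4 6 2 0 3]
After op 5 (cut(3)): [6 2 0 3 1 5 4]
Card 2 is at position 1.

Answer: 1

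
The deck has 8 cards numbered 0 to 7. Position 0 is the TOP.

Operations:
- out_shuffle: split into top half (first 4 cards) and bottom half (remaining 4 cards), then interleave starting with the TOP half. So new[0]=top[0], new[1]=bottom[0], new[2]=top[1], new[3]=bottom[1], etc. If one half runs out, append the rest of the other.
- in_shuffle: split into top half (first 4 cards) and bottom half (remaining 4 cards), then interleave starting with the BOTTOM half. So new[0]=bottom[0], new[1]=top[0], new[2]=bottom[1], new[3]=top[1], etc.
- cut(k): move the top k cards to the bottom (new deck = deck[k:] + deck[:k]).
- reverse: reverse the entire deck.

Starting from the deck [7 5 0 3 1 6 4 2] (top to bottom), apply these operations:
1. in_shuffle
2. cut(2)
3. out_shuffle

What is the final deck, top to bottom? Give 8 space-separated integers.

Answer: 6 2 5 3 4 1 0 7

Derivation:
After op 1 (in_shuffle): [1 7 6 5 4 0 2 3]
After op 2 (cut(2)): [6 5 4 0 2 3 1 7]
After op 3 (out_shuffle): [6 2 5 3 4 1 0 7]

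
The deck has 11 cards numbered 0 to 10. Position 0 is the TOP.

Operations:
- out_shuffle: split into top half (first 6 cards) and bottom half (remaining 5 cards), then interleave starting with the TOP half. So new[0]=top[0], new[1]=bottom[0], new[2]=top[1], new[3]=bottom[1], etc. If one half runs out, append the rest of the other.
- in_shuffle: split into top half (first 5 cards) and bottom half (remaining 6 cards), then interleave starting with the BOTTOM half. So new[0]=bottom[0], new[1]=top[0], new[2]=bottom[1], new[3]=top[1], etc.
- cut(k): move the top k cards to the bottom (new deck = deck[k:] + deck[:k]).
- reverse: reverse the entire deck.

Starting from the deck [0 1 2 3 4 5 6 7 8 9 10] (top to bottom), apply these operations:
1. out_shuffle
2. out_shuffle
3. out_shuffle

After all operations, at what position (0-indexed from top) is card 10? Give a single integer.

Answer: 3

Derivation:
After op 1 (out_shuffle): [0 6 1 7 2 8 3 9 4 10 5]
After op 2 (out_shuffle): [0 3 6 9 1 4 7 10 2 5 8]
After op 3 (out_shuffle): [0 7 3 10 6 2 9 5 1 8 4]
Card 10 is at position 3.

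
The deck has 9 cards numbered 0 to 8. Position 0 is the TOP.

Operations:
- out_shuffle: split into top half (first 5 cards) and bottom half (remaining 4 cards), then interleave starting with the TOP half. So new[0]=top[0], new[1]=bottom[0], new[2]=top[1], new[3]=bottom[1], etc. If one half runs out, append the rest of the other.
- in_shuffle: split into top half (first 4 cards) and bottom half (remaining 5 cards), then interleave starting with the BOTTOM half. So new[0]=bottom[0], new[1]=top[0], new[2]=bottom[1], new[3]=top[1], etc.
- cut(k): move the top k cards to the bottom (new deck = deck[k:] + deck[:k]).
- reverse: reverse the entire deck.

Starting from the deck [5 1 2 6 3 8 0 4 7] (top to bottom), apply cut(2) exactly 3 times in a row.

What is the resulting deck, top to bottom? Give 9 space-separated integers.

After op 1 (cut(2)): [2 6 3 8 0 4 7 5 1]
After op 2 (cut(2)): [3 8 0 4 7 5 1 2 6]
After op 3 (cut(2)): [0 4 7 5 1 2 6 3 8]

Answer: 0 4 7 5 1 2 6 3 8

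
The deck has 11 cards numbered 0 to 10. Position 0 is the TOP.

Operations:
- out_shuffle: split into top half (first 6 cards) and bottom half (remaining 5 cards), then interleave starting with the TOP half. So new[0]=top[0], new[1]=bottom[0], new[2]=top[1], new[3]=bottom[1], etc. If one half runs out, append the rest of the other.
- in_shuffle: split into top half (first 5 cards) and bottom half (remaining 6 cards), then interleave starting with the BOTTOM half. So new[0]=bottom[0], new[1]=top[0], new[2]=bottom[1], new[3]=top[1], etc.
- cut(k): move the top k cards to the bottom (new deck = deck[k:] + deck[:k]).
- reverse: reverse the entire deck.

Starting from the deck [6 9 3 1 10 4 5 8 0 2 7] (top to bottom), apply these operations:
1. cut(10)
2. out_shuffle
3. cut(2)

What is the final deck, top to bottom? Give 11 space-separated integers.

Answer: 6 5 9 8 3 0 1 2 10 7 4

Derivation:
After op 1 (cut(10)): [7 6 9 3 1 10 4 5 8 0 2]
After op 2 (out_shuffle): [7 4 6 5 9 8 3 0 1 2 10]
After op 3 (cut(2)): [6 5 9 8 3 0 1 2 10 7 4]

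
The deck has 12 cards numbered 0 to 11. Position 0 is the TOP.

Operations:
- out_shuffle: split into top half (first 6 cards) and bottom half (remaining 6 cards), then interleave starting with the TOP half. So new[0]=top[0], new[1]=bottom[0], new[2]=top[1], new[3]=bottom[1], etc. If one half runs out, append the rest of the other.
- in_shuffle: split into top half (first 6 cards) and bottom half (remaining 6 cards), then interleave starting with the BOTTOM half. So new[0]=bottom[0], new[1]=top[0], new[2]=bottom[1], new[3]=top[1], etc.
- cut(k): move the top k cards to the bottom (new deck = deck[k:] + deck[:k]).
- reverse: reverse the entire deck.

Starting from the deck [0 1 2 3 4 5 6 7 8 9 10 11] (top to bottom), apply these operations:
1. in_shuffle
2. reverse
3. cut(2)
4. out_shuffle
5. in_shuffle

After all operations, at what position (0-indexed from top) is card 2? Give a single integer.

After op 1 (in_shuffle): [6 0 7 1 8 2 9 3 10 4 11 5]
After op 2 (reverse): [5 11 4 10 3 9 2 8 1 7 0 6]
After op 3 (cut(2)): [4 10 3 9 2 8 1 7 0 6 5 11]
After op 4 (out_shuffle): [4 1 10 7 3 0 9 6 2 5 8 11]
After op 5 (in_shuffle): [9 4 6 1 2 10 5 7 8 3 11 0]
Card 2 is at position 4.

Answer: 4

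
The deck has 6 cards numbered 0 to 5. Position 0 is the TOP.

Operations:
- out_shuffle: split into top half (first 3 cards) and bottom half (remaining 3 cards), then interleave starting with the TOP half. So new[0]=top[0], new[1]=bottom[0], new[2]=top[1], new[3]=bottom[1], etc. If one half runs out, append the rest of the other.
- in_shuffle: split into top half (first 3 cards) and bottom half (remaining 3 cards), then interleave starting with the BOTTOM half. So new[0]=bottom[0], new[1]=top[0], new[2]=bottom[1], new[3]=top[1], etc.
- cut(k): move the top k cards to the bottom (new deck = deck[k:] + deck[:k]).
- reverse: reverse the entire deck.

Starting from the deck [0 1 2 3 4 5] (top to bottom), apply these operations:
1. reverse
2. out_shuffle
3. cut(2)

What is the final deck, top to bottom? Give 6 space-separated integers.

After op 1 (reverse): [5 4 3 2 1 0]
After op 2 (out_shuffle): [5 2 4 1 3 0]
After op 3 (cut(2)): [4 1 3 0 5 2]

Answer: 4 1 3 0 5 2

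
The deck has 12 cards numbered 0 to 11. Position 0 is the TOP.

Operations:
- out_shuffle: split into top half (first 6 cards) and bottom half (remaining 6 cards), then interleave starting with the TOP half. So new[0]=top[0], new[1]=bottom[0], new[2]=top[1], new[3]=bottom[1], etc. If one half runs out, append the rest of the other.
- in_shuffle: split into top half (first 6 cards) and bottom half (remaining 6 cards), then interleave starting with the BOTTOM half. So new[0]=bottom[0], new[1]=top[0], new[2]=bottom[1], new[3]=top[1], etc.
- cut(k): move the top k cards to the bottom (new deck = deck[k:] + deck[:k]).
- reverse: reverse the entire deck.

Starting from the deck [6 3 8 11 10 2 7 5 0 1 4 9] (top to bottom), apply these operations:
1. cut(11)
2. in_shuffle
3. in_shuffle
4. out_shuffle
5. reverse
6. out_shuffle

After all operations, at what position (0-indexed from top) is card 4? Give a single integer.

After op 1 (cut(11)): [9 6 3 8 11 10 2 7 5 0 1 4]
After op 2 (in_shuffle): [2 9 7 6 5 3 0 8 1 11 4 10]
After op 3 (in_shuffle): [0 2 8 9 1 7 11 6 4 5 10 3]
After op 4 (out_shuffle): [0 11 2 6 8 4 9 5 1 10 7 3]
After op 5 (reverse): [3 7 10 1 5 9 4 8 6 2 11 0]
After op 6 (out_shuffle): [3 4 7 8 10 6 1 2 5 11 9 0]
Card 4 is at position 1.

Answer: 1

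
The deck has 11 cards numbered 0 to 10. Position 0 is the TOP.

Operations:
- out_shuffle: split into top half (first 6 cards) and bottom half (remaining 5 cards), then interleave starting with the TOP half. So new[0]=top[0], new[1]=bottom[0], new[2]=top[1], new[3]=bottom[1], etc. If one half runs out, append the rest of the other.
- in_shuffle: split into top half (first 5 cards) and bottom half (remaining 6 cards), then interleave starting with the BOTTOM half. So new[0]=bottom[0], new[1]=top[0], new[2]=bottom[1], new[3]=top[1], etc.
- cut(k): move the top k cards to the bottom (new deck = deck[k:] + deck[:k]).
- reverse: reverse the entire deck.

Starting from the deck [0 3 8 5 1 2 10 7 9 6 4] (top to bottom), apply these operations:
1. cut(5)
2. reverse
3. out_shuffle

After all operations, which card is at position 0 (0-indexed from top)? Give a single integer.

Answer: 1

Derivation:
After op 1 (cut(5)): [2 10 7 9 6 4 0 3 8 5 1]
After op 2 (reverse): [1 5 8 3 0 4 6 9 7 10 2]
After op 3 (out_shuffle): [1 6 5 9 8 7 3 10 0 2 4]
Position 0: card 1.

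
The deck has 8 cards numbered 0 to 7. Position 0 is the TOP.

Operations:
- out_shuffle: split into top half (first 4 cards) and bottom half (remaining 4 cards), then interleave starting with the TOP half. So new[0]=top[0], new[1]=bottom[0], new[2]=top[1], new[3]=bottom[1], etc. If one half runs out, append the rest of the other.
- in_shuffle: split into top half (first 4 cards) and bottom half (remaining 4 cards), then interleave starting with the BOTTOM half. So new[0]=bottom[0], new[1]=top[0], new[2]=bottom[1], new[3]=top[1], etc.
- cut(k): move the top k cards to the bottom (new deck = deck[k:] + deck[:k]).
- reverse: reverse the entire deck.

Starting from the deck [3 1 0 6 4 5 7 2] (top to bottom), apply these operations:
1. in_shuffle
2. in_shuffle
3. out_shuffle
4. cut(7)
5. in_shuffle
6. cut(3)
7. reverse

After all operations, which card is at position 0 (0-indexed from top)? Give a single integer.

Answer: 0

Derivation:
After op 1 (in_shuffle): [4 3 5 1 7 0 2 6]
After op 2 (in_shuffle): [7 4 0 3 2 5 6 1]
After op 3 (out_shuffle): [7 2 4 5 0 6 3 1]
After op 4 (cut(7)): [1 7 2 4 5 0 6 3]
After op 5 (in_shuffle): [5 1 0 7 6 2 3 4]
After op 6 (cut(3)): [7 6 2 3 4 5 1 0]
After op 7 (reverse): [0 1 5 4 3 2 6 7]
Position 0: card 0.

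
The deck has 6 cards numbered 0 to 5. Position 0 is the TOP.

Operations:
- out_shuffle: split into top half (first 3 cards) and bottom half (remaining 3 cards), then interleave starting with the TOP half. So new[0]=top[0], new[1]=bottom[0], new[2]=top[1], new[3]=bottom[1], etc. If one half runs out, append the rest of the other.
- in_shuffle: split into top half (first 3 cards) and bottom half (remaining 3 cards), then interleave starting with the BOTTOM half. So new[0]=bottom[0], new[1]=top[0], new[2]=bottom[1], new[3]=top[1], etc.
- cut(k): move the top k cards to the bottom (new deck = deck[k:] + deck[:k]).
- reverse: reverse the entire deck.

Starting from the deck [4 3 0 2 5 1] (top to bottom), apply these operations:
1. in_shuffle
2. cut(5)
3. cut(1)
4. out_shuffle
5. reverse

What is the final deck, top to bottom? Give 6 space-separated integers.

After op 1 (in_shuffle): [2 4 5 3 1 0]
After op 2 (cut(5)): [0 2 4 5 3 1]
After op 3 (cut(1)): [2 4 5 3 1 0]
After op 4 (out_shuffle): [2 3 4 1 5 0]
After op 5 (reverse): [0 5 1 4 3 2]

Answer: 0 5 1 4 3 2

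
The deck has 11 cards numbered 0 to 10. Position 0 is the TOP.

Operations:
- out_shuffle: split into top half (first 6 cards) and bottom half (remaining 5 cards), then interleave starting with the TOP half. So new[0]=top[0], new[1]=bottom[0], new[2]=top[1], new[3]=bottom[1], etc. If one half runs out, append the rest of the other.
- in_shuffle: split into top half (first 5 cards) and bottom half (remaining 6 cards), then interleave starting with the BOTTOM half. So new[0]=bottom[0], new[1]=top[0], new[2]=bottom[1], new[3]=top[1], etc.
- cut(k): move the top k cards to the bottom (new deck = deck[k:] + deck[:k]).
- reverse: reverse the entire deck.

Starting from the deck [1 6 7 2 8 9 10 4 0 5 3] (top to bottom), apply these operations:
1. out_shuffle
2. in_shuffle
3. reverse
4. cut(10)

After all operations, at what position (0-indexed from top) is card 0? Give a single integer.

Answer: 0

Derivation:
After op 1 (out_shuffle): [1 10 6 4 7 0 2 5 8 3 9]
After op 2 (in_shuffle): [0 1 2 10 5 6 8 4 3 7 9]
After op 3 (reverse): [9 7 3 4 8 6 5 10 2 1 0]
After op 4 (cut(10)): [0 9 7 3 4 8 6 5 10 2 1]
Card 0 is at position 0.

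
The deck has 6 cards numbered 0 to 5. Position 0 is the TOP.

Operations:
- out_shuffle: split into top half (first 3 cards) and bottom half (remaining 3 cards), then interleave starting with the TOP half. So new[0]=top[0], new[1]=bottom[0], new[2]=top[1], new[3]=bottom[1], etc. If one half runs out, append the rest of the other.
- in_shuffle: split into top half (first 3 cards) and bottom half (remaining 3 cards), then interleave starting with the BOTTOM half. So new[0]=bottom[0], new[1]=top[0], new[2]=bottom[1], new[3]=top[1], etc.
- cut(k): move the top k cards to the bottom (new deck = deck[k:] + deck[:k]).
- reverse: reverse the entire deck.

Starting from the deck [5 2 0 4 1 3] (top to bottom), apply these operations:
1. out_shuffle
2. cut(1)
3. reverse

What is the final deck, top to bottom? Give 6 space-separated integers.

Answer: 5 3 0 1 2 4

Derivation:
After op 1 (out_shuffle): [5 4 2 1 0 3]
After op 2 (cut(1)): [4 2 1 0 3 5]
After op 3 (reverse): [5 3 0 1 2 4]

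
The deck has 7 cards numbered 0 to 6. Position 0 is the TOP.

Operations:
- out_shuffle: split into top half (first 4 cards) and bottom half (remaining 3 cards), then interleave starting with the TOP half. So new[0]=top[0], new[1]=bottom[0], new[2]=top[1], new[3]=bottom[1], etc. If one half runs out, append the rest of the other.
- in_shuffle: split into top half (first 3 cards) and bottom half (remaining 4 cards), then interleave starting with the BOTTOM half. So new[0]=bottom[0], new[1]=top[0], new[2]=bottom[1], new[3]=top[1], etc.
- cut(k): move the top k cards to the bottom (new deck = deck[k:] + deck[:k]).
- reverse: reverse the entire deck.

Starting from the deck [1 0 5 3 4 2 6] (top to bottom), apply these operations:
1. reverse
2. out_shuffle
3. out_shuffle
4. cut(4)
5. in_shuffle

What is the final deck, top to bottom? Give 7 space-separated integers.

After op 1 (reverse): [6 2 4 3 5 0 1]
After op 2 (out_shuffle): [6 5 2 0 4 1 3]
After op 3 (out_shuffle): [6 4 5 1 2 3 0]
After op 4 (cut(4)): [2 3 0 6 4 5 1]
After op 5 (in_shuffle): [6 2 4 3 5 0 1]

Answer: 6 2 4 3 5 0 1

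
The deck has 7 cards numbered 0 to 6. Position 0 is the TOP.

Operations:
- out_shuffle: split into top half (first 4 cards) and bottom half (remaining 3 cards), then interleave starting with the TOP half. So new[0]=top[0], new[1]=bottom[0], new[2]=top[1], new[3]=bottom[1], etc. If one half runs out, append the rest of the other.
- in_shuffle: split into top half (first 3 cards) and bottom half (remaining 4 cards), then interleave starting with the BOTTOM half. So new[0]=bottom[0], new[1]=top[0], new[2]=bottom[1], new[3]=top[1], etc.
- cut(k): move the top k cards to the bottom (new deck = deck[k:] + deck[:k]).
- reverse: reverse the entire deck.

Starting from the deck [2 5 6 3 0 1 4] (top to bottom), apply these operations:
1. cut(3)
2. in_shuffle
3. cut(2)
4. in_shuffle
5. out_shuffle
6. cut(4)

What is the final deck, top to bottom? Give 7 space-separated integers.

After op 1 (cut(3)): [3 0 1 4 2 5 6]
After op 2 (in_shuffle): [4 3 2 0 5 1 6]
After op 3 (cut(2)): [2 0 5 1 6 4 3]
After op 4 (in_shuffle): [1 2 6 0 4 5 3]
After op 5 (out_shuffle): [1 4 2 5 6 3 0]
After op 6 (cut(4)): [6 3 0 1 4 2 5]

Answer: 6 3 0 1 4 2 5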